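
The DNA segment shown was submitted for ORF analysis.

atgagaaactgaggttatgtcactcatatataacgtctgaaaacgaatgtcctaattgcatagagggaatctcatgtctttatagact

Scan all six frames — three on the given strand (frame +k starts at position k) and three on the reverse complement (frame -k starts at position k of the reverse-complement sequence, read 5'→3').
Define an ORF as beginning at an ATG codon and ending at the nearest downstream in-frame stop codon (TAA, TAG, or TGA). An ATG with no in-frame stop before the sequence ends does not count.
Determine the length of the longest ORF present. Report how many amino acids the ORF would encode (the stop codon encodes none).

13

Reverse complement (5'→3'): AGTCTATAAAGACATGAGATTCCCTCTATGCAATTAGGACATTCGTTTTCAGACGTTATATATGAGTGACATAACCTCAGTTTCTCAT
Frame +1: ATG AGA AAC TGA GGT TAT GTC ACT CAT ATA TAA CGT CTG AAA ACG AAT GTC CTA ATT GCA TAG AGG GAA TCT CAT GTC TTT ATA GAC — ATG at 1, stop TGA at 10 → 12 nt.
Frame +2: TGA GAA ACT GAG GTT ATG TCA CTC ATA TAT AAC GTC TGA AAA CGA ATG TCC TAA TTG CAT AGA GGG AAT CTC ATG TCT TTA TAG ACT — ATG at 17, stop TGA at 38 → 24 nt; ATG at 47, stop TAA at 53 → 9 nt; ATG at 74, stop TAG at 83 → 12 nt.
Frame +3: GAG AAA CTG AGG TTA TGT CAC TCA TAT ATA ACG TCT GAA AAC GAA TGT CCT AAT TGC ATA GAG GGA ATC TCA TGT CTT TAT AGA — no ATG→stop ORF.
Frame -1: AGT CTA TAA AGA CAT GAG ATT CCC TCT ATG CAA TTA GGA CAT TCG TTT TCA GAC GTT ATA TAT GAG TGA CAT AAC CTC AGT TTC TCA — ATG at 28, stop TGA at 67 → 42 nt.
Frame -2: GTC TAT AAA GAC ATG AGA TTC CCT CTA TGC AAT TAG GAC ATT CGT TTT CAG ACG TTA TAT ATG AGT GAC ATA ACC TCA GTT TCT CAT — ATG at 14, stop TAG at 35 → 24 nt.
Frame -3: TCT ATA AAG ACA TGA GAT TCC CTC TAT GCA ATT AGG ACA TTC GTT TTC AGA CGT TAT ATA TGA GTG ACA TAA CCT CAG TTT CTC — no ATG→stop ORF.
Longest: frame -1, positions 28–69, 42 nt = 14 codons = 13 aa. → 13 amino acids.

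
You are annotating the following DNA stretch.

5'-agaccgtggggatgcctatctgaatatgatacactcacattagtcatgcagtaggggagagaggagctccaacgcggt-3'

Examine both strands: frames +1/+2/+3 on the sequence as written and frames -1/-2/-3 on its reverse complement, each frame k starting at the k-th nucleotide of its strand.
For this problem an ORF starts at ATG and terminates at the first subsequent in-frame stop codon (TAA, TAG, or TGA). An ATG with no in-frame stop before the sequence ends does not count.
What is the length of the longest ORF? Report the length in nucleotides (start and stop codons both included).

18

Reverse complement (5'→3'): ACCGCGTTGGAGCTCCTCTCTCCCCTACTGCATGACTAATGTGAGTGTATCATATTCAGATAGGCATCCCCACGGTCT
Frame +1: AGA CCG TGG GGA TGC CTA TCT GAA TAT GAT ACA CTC ACA TTA GTC ATG CAG TAG GGG AGA GAG GAG CTC CAA CGC GGT — ATG at 46, stop TAG at 52 → 9 nt.
Frame +2: GAC CGT GGG GAT GCC TAT CTG AAT ATG ATA CAC TCA CAT TAG TCA TGC AGT AGG GGA GAG AGG AGC TCC AAC GCG — ATG at 26, stop TAG at 41 → 18 nt.
Frame +3: ACC GTG GGG ATG CCT ATC TGA ATA TGA TAC ACT CAC ATT AGT CAT GCA GTA GGG GAG AGA GGA GCT CCA ACG CGG — ATG at 12, stop TGA at 21 → 12 nt.
Frame -1: ACC GCG TTG GAG CTC CTC TCT CCC CTA CTG CAT GAC TAA TGT GAG TGT ATC ATA TTC AGA TAG GCA TCC CCA CGG TCT — no ATG→stop ORF.
Frame -2: CCG CGT TGG AGC TCC TCT CTC CCC TAC TGC ATG ACT AAT GTG AGT GTA TCA TAT TCA GAT AGG CAT CCC CAC GGT — no ATG→stop ORF.
Frame -3: CGC GTT GGA GCT CCT CTC TCC CCT ACT GCA TGA CTA ATG TGA GTG TAT CAT ATT CAG ATA GGC ATC CCC ACG GTC — ATG at 39, stop TGA at 42 → 6 nt.
Longest: frame +2, positions 26–43, 18 nt = 6 codons = 5 aa. → 18 nucleotides.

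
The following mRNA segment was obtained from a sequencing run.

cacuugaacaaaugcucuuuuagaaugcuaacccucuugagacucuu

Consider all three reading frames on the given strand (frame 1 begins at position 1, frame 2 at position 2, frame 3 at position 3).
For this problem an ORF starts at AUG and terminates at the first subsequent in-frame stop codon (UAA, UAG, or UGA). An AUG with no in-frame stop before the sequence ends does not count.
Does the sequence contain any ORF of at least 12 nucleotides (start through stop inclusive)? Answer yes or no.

Frame 1: CAC UUG AAC AAA UGC UCU UUU AGA AUG CUA ACC CUC UUG AGA CUC — no AUG→stop ORF.
Frame 2: ACU UGA ACA AAU GCU CUU UUA GAA UGC UAA CCC UCU UGA GAC UCU — no AUG→stop ORF.
Frame 3: CUU GAA CAA AUG CUC UUU UAG AAU GCU AAC CCU CUU GAG ACU CUU — AUG at 12, stop UAG at 21 → 12 nt.
Frame 3 has an ORF of 12 nucleotides (positions 12–23) ≥ 12, so yes.

yes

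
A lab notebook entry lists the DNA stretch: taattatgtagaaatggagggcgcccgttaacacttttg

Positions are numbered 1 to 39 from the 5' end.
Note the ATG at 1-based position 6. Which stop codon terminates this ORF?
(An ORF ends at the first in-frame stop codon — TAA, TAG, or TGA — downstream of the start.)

Codons from position 6: ATG (6–8), TAG (9–11).
The first in-frame stop codon is TAG.

TAG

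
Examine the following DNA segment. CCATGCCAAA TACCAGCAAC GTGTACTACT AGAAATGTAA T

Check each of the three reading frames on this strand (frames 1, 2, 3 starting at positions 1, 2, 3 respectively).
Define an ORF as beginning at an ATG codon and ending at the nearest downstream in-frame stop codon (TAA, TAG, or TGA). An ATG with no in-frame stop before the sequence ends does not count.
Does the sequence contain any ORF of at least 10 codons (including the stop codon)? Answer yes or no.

yes

Frame 1: CCA TGC CAA ATA CCA GCA ACG TGT ACT ACT AGA AAT GTA — no ATG→stop ORF.
Frame 2: CAT GCC AAA TAC CAG CAA CGT GTA CTA CTA GAA ATG TAA — ATG at 35, stop TAA at 38 → 6 nt.
Frame 3: ATG CCA AAT ACC AGC AAC GTG TAC TAC TAG AAA TGT AAT — ATG at 3, stop TAG at 30 → 30 nt.
Frame 3 has an ORF of 10 codons (positions 3–32) ≥ 10, so yes.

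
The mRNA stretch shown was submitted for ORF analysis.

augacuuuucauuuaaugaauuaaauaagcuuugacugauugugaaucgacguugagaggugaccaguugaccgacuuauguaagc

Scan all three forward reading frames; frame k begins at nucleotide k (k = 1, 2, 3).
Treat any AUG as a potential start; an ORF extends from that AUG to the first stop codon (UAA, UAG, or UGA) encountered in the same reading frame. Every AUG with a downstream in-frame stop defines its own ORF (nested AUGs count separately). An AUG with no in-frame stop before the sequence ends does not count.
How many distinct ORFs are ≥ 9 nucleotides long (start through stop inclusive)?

2

Frame 1: AUG ACU UUU CAU UUA AUG AAU UAA AUA AGC UUU GAC UGA UUG UGA AUC GAC GUU GAG AGG UGA CCA GUU GAC CGA CUU AUG UAA — AUG at 1, stop UAA at 22 → 24 nt; AUG at 16, stop UAA at 22 → 9 nt; AUG at 79, stop UAA at 82 → 6 nt.
Frame 2: UGA CUU UUC AUU UAA UGA AUU AAA UAA GCU UUG ACU GAU UGU GAA UCG ACG UUG AGA GGU GAC CAG UUG ACC GAC UUA UGU AAG — no AUG→stop ORF.
Frame 3: GAC UUU UCA UUU AAU GAA UUA AAU AAG CUU UGA CUG AUU GUG AAU CGA CGU UGA GAG GUG ACC AGU UGA CCG ACU UAU GUA AGC — no AUG→stop ORF.
ORFs ≥ 9 nucleotides: frame 1 1–24 (24 nucleotides), frame 1 16–24 (9 nucleotides). Count = 2.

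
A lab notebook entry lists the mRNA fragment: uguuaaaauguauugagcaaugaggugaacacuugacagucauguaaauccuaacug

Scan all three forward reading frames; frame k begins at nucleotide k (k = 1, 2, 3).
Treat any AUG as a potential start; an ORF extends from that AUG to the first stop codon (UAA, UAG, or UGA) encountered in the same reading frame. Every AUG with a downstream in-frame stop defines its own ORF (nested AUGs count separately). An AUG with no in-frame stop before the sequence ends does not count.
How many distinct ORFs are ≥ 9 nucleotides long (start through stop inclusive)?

2

Frame 1: UGU UAA AAU GUA UUG AGC AAU GAG GUG AAC ACU UGA CAG UCA UGU AAA UCC UAA CUG — no AUG→stop ORF.
Frame 2: GUU AAA AUG UAU UGA GCA AUG AGG UGA ACA CUU GAC AGU CAU GUA AAU CCU AAC — AUG at 8, stop UGA at 14 → 9 nt; AUG at 20, stop UGA at 26 → 9 nt.
Frame 3: UUA AAA UGU AUU GAG CAA UGA GGU GAA CAC UUG ACA GUC AUG UAA AUC CUA ACU — AUG at 42, stop UAA at 45 → 6 nt.
ORFs ≥ 9 nucleotides: frame 2 8–16 (9 nucleotides), frame 2 20–28 (9 nucleotides). Count = 2.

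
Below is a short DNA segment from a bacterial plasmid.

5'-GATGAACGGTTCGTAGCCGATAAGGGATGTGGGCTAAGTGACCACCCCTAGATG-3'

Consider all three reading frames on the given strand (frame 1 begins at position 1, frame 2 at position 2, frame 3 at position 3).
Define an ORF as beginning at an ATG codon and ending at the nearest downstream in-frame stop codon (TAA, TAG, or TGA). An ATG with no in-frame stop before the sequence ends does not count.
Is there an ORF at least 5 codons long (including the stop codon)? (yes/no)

yes

Frame 1: GAT GAA CGG TTC GTA GCC GAT AAG GGA TGT GGG CTA AGT GAC CAC CCC TAG ATG — no ATG→stop ORF.
Frame 2: ATG AAC GGT TCG TAG CCG ATA AGG GAT GTG GGC TAA GTG ACC ACC CCT AGA — ATG at 2, stop TAG at 14 → 15 nt.
Frame 3: TGA ACG GTT CGT AGC CGA TAA GGG ATG TGG GCT AAG TGA CCA CCC CTA GAT — ATG at 27, stop TGA at 39 → 15 nt.
Frame 2 has an ORF of 5 codons (positions 2–16) ≥ 5, so yes.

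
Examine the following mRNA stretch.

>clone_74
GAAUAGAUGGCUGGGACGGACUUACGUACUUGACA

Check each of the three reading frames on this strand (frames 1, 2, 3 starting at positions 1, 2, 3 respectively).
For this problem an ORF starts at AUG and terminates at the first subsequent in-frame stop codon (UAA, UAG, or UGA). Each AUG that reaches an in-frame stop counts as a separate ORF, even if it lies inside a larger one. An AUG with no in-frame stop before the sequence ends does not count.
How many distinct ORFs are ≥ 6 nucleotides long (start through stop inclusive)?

1

Frame 1: GAA UAG AUG GCU GGG ACG GAC UUA CGU ACU UGA — AUG at 7, stop UGA at 31 → 27 nt.
Frame 2: AAU AGA UGG CUG GGA CGG ACU UAC GUA CUU GAC — no AUG→stop ORF.
Frame 3: AUA GAU GGC UGG GAC GGA CUU ACG UAC UUG ACA — no AUG→stop ORF.
ORFs ≥ 6 nucleotides: frame 1 7–33 (27 nucleotides). Count = 1.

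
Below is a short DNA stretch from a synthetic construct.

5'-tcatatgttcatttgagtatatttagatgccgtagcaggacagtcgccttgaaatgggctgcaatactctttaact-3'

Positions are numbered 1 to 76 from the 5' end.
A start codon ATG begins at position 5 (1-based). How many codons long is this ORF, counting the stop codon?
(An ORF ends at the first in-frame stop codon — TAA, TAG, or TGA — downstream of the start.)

4

Codons from position 5: ATG (5–7), TTC (8–10), ATT (11–13), TGA (14–16).
TGA is the first in-frame stop; that's 4 codons including the stop.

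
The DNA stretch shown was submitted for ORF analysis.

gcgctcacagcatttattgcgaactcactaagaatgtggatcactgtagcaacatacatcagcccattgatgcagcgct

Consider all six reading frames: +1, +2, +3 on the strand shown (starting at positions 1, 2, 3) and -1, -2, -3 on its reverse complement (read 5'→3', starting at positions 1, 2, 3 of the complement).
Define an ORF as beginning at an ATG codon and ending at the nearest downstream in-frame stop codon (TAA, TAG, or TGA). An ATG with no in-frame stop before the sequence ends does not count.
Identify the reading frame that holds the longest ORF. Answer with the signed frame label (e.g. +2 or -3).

Reverse complement (5'→3'): AGCGCTGCATCAATGGGCTGATGTATGTTGCTACAGTGATCCACATTCTTAGTGAGTTCGCAATAAATGCTGTGAGCGC
Frame +1: GCG CTC ACA GCA TTT ATT GCG AAC TCA CTA AGA ATG TGG ATC ACT GTA GCA ACA TAC ATC AGC CCA TTG ATG CAG CGC — no ATG→stop ORF.
Frame +2: CGC TCA CAG CAT TTA TTG CGA ACT CAC TAA GAA TGT GGA TCA CTG TAG CAA CAT ACA TCA GCC CAT TGA TGC AGC GCT — no ATG→stop ORF.
Frame +3: GCT CAC AGC ATT TAT TGC GAA CTC ACT AAG AAT GTG GAT CAC TGT AGC AAC ATA CAT CAG CCC ATT GAT GCA GCG — no ATG→stop ORF.
Frame -1: AGC GCT GCA TCA ATG GGC TGA TGT ATG TTG CTA CAG TGA TCC ACA TTC TTA GTG AGT TCG CAA TAA ATG CTG TGA GCG — ATG at 13, stop TGA at 19 → 9 nt; ATG at 25, stop TGA at 37 → 15 nt; ATG at 67, stop TGA at 73 → 9 nt.
Frame -2: GCG CTG CAT CAA TGG GCT GAT GTA TGT TGC TAC AGT GAT CCA CAT TCT TAG TGA GTT CGC AAT AAA TGC TGT GAG CGC — no ATG→stop ORF.
Frame -3: CGC TGC ATC AAT GGG CTG ATG TAT GTT GCT ACA GTG ATC CAC ATT CTT AGT GAG TTC GCA ATA AAT GCT GTG AGC — no ATG→stop ORF.
Longest ORF is 15 nt in frame -1 (positions 25–39).

-1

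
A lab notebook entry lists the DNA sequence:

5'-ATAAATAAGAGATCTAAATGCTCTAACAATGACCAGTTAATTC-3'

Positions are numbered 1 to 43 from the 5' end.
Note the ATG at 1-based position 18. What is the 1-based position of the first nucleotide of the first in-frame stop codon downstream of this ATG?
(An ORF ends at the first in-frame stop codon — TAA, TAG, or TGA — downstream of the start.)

24

Codons from position 18: ATG (18–20), CTC (21–23), TAA (24–26).
TAA is a stop codon; it begins at position 24.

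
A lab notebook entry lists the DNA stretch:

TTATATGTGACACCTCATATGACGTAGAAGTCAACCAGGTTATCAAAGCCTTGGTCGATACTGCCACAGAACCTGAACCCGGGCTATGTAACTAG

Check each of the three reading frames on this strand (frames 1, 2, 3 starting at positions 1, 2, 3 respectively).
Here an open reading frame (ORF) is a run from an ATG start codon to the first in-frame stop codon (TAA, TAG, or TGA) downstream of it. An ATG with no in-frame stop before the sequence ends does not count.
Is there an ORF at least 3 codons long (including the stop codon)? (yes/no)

yes

Frame 1: TTA TAT GTG ACA CCT CAT ATG ACG TAG AAG TCA ACC AGG TTA TCA AAG CCT TGG TCG ATA CTG CCA CAG AAC CTG AAC CCG GGC TAT GTA ACT — ATG at 19, stop TAG at 25 → 9 nt.
Frame 2: TAT ATG TGA CAC CTC ATA TGA CGT AGA AGT CAA CCA GGT TAT CAA AGC CTT GGT CGA TAC TGC CAC AGA ACC TGA ACC CGG GCT ATG TAA CTA — ATG at 5, stop TGA at 8 → 6 nt; ATG at 86, stop TAA at 89 → 6 nt.
Frame 3: ATA TGT GAC ACC TCA TAT GAC GTA GAA GTC AAC CAG GTT ATC AAA GCC TTG GTC GAT ACT GCC ACA GAA CCT GAA CCC GGG CTA TGT AAC TAG — no ATG→stop ORF.
Frame 1 has an ORF of 3 codons (positions 19–27) ≥ 3, so yes.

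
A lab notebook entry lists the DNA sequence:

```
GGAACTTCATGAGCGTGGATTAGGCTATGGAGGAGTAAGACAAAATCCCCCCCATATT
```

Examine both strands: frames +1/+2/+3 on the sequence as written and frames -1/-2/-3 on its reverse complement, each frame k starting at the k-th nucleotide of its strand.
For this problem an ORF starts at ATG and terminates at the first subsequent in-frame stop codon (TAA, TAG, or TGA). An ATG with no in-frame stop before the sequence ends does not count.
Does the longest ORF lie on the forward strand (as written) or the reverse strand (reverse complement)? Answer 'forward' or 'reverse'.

Reverse complement (5'→3'): AATATGGGGGGGATTTTGTCTTACTCCTCCATAGCCTAATCCACGCTCATGAAGTTCC
Frame +1: GGA ACT TCA TGA GCG TGG ATT AGG CTA TGG AGG AGT AAG ACA AAA TCC CCC CCA TAT — no ATG→stop ORF.
Frame +2: GAA CTT CAT GAG CGT GGA TTA GGC TAT GGA GGA GTA AGA CAA AAT CCC CCC CAT ATT — no ATG→stop ORF.
Frame +3: AAC TTC ATG AGC GTG GAT TAG GCT ATG GAG GAG TAA GAC AAA ATC CCC CCC ATA — ATG at 9, stop TAG at 21 → 15 nt; ATG at 27, stop TAA at 36 → 12 nt.
Frame -1: AAT ATG GGG GGG ATT TTG TCT TAC TCC TCC ATA GCC TAA TCC ACG CTC ATG AAG TTC — ATG at 4, stop TAA at 37 → 36 nt.
Frame -2: ATA TGG GGG GGA TTT TGT CTT ACT CCT CCA TAG CCT AAT CCA CGC TCA TGA AGT TCC — no ATG→stop ORF.
Frame -3: TAT GGG GGG GAT TTT GTC TTA CTC CTC CAT AGC CTA ATC CAC GCT CAT GAA GTT — no ATG→stop ORF.
Forward-strand max 15 nt; reverse-strand max 36 nt. The reverse strand has the longer ORF.

reverse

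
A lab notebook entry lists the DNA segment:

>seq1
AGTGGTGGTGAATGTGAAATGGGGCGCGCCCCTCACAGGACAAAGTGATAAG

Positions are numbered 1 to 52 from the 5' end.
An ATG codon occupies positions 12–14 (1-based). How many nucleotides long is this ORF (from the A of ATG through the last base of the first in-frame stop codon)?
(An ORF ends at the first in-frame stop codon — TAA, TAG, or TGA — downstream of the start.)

6

Codons from position 12: ATG (12–14), TGA (15–17).
TGA is the first in-frame stop; ORF spans 12–17, 6 nucleotides.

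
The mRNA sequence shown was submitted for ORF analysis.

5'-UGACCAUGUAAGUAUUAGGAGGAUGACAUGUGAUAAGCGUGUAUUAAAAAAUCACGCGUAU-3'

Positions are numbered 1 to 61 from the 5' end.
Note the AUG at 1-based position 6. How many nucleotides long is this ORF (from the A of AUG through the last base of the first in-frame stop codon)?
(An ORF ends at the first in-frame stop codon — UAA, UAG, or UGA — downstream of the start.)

Codons from position 6: AUG (6–8), UAA (9–11).
UAA is the first in-frame stop; ORF spans 6–11, 6 nucleotides.

6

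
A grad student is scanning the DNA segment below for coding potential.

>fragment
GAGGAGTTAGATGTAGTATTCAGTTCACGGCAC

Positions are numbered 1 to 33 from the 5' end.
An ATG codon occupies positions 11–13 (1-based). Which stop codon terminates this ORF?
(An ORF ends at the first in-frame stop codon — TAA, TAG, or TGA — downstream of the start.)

TAG

Codons from position 11: ATG (11–13), TAG (14–16).
The first in-frame stop codon is TAG.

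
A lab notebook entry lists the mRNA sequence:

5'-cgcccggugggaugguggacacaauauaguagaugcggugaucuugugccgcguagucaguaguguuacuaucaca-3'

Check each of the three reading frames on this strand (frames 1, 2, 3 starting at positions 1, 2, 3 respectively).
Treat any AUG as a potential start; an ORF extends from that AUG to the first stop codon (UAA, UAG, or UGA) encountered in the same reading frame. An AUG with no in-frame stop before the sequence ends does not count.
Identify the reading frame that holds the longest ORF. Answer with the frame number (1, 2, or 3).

3

Frame 1: CGC CCG GUG GGA UGG UGG ACA CAA UAU AGU AGA UGC GGU GAU CUU GUG CCG CGU AGU CAG UAG UGU UAC UAU CAC — no AUG→stop ORF.
Frame 2: GCC CGG UGG GAU GGU GGA CAC AAU AUA GUA GAU GCG GUG AUC UUG UGC CGC GUA GUC AGU AGU GUU ACU AUC ACA — no AUG→stop ORF.
Frame 3: CCC GGU GGG AUG GUG GAC ACA AUA UAG UAG AUG CGG UGA UCU UGU GCC GCG UAG UCA GUA GUG UUA CUA UCA — AUG at 12, stop UAG at 27 → 18 nt; AUG at 33, stop UGA at 39 → 9 nt.
Longest ORF is 18 nt in frame 3 (positions 12–29).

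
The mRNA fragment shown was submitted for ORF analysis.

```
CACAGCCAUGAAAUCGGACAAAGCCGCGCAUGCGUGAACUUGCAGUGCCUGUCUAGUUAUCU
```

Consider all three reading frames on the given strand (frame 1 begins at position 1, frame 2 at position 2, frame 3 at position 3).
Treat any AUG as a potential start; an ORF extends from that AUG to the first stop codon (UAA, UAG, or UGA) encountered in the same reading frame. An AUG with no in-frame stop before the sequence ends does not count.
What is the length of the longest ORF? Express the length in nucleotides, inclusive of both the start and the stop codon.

30

Frame 1: CAC AGC CAU GAA AUC GGA CAA AGC CGC GCA UGC GUG AAC UUG CAG UGC CUG UCU AGU UAU — no AUG→stop ORF.
Frame 2: ACA GCC AUG AAA UCG GAC AAA GCC GCG CAU GCG UGA ACU UGC AGU GCC UGU CUA GUU AUC — AUG at 8, stop UGA at 35 → 30 nt.
Frame 3: CAG CCA UGA AAU CGG ACA AAG CCG CGC AUG CGU GAA CUU GCA GUG CCU GUC UAG UUA UCU — AUG at 30, stop UAG at 54 → 27 nt.
Longest: frame 2, positions 8–37, 30 nt = 10 codons = 9 aa. → 30 nucleotides.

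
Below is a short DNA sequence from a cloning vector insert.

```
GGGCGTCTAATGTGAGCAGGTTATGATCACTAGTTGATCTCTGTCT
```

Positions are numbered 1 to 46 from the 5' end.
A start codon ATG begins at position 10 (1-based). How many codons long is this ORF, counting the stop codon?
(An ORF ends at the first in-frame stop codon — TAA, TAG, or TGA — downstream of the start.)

Codons from position 10: ATG (10–12), TGA (13–15).
TGA is the first in-frame stop; that's 2 codons including the stop.

2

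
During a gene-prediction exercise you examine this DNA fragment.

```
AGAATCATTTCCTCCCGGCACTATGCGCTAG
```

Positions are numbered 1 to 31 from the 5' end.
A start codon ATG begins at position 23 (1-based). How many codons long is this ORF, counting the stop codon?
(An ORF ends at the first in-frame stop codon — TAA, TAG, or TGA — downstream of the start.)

Codons from position 23: ATG (23–25), CGC (26–28), TAG (29–31).
TAG is the first in-frame stop; that's 3 codons including the stop.

3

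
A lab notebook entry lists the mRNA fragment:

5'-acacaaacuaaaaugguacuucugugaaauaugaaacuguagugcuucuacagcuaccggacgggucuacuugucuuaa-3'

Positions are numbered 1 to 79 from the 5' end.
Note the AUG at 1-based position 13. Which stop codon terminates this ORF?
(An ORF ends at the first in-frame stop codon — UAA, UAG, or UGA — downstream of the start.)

UGA

Codons from position 13: AUG (13–15), GUA (16–18), CUU (19–21), CUG (22–24), UGA (25–27).
The first in-frame stop codon is UGA.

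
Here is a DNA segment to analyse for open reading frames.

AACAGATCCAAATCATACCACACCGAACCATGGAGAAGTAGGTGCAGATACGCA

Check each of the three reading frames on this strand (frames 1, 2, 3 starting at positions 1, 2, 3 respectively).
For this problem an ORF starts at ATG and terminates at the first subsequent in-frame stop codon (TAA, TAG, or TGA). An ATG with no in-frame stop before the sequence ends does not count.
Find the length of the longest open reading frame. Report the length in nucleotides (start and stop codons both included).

12

Frame 1: AAC AGA TCC AAA TCA TAC CAC ACC GAA CCA TGG AGA AGT AGG TGC AGA TAC GCA — no ATG→stop ORF.
Frame 2: ACA GAT CCA AAT CAT ACC ACA CCG AAC CAT GGA GAA GTA GGT GCA GAT ACG — no ATG→stop ORF.
Frame 3: CAG ATC CAA ATC ATA CCA CAC CGA ACC ATG GAG AAG TAG GTG CAG ATA CGC — ATG at 30, stop TAG at 39 → 12 nt.
Longest: frame 3, positions 30–41, 12 nt = 4 codons = 3 aa. → 12 nucleotides.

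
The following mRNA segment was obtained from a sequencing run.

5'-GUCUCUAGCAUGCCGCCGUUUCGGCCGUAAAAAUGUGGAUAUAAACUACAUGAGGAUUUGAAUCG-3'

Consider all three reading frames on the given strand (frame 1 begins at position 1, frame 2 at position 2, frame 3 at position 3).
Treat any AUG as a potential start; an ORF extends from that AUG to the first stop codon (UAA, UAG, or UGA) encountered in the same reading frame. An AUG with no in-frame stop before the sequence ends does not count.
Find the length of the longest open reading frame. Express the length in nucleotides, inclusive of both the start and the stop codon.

Frame 1: GUC UCU AGC AUG CCG CCG UUU CGG CCG UAA AAA UGU GGA UAU AAA CUA CAU GAG GAU UUG AAU — AUG at 10, stop UAA at 28 → 21 nt.
Frame 2: UCU CUA GCA UGC CGC CGU UUC GGC CGU AAA AAU GUG GAU AUA AAC UAC AUG AGG AUU UGA AUC — AUG at 50, stop UGA at 59 → 12 nt.
Frame 3: CUC UAG CAU GCC GCC GUU UCG GCC GUA AAA AUG UGG AUA UAA ACU ACA UGA GGA UUU GAA UCG — AUG at 33, stop UAA at 42 → 12 nt.
Longest: frame 1, positions 10–30, 21 nt = 7 codons = 6 aa. → 21 nucleotides.

21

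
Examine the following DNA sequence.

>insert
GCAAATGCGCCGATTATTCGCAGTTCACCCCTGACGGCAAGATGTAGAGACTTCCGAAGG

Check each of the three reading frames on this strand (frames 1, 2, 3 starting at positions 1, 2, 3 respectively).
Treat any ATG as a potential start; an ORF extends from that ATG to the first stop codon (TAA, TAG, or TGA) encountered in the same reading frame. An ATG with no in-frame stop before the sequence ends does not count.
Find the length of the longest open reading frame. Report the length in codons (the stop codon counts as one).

Frame 1: GCA AAT GCG CCG ATT ATT CGC AGT TCA CCC CTG ACG GCA AGA TGT AGA GAC TTC CGA AGG — no ATG→stop ORF.
Frame 2: CAA ATG CGC CGA TTA TTC GCA GTT CAC CCC TGA CGG CAA GAT GTA GAG ACT TCC GAA — ATG at 5, stop TGA at 32 → 30 nt.
Frame 3: AAA TGC GCC GAT TAT TCG CAG TTC ACC CCT GAC GGC AAG ATG TAG AGA CTT CCG AAG — ATG at 42, stop TAG at 45 → 6 nt.
Longest: frame 2, positions 5–34, 30 nt = 10 codons = 9 aa. → 10 codons.

10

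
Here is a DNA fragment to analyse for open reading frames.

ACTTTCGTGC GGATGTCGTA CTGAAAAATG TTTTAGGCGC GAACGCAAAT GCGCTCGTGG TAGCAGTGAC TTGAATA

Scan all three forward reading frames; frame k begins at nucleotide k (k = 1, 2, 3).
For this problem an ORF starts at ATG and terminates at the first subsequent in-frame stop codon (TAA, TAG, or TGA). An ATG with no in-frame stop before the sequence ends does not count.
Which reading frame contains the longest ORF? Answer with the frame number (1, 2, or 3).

1

Frame 1: ACT TTC GTG CGG ATG TCG TAC TGA AAA ATG TTT TAG GCG CGA ACG CAA ATG CGC TCG TGG TAG CAG TGA CTT GAA — ATG at 13, stop TGA at 22 → 12 nt; ATG at 28, stop TAG at 34 → 9 nt; ATG at 49, stop TAG at 61 → 15 nt.
Frame 2: CTT TCG TGC GGA TGT CGT ACT GAA AAA TGT TTT AGG CGC GAA CGC AAA TGC GCT CGT GGT AGC AGT GAC TTG AAT — no ATG→stop ORF.
Frame 3: TTT CGT GCG GAT GTC GTA CTG AAA AAT GTT TTA GGC GCG AAC GCA AAT GCG CTC GTG GTA GCA GTG ACT TGA ATA — no ATG→stop ORF.
Longest ORF is 15 nt in frame 1 (positions 49–63).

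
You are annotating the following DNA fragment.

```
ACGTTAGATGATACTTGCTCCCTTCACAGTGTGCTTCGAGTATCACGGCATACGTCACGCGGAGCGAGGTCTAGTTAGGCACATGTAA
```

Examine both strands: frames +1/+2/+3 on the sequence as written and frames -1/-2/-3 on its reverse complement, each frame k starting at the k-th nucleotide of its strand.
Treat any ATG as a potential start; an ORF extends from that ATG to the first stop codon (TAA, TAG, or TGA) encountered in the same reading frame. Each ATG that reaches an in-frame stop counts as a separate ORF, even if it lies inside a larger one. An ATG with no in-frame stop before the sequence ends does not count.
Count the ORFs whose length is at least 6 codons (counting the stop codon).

Reverse complement (5'→3'): TTACATGTGCCTAACTAGACCTCGCTCCGCGTGACGTATGCCGTGATACTCGAAGCACACTGTGAAGGGAGCAAGTATCATCTAACGT
Frame +1: ACG TTA GAT GAT ACT TGC TCC CTT CAC AGT GTG CTT CGA GTA TCA CGG CAT ACG TCA CGC GGA GCG AGG TCT AGT TAG GCA CAT GTA — no ATG→stop ORF.
Frame +2: CGT TAG ATG ATA CTT GCT CCC TTC ACA GTG TGC TTC GAG TAT CAC GGC ATA CGT CAC GCG GAG CGA GGT CTA GTT AGG CAC ATG TAA — ATG at 8, stop TAA at 86 → 81 nt; ATG at 83, stop TAA at 86 → 6 nt.
Frame +3: GTT AGA TGA TAC TTG CTC CCT TCA CAG TGT GCT TCG AGT ATC ACG GCA TAC GTC ACG CGG AGC GAG GTC TAG TTA GGC ACA TGT — no ATG→stop ORF.
Frame -1: TTA CAT GTG CCT AAC TAG ACC TCG CTC CGC GTG ACG TAT GCC GTG ATA CTC GAA GCA CAC TGT GAA GGG AGC AAG TAT CAT CTA ACG — no ATG→stop ORF.
Frame -2: TAC ATG TGC CTA ACT AGA CCT CGC TCC GCG TGA CGT ATG CCG TGA TAC TCG AAG CAC ACT GTG AAG GGA GCA AGT ATC ATC TAA CGT — ATG at 5, stop TGA at 32 → 30 nt; ATG at 38, stop TGA at 44 → 9 nt.
Frame -3: ACA TGT GCC TAA CTA GAC CTC GCT CCG CGT GAC GTA TGC CGT GAT ACT CGA AGC ACA CTG TGA AGG GAG CAA GTA TCA TCT AAC — no ATG→stop ORF.
ORFs ≥ 6 codons: frame +2 8–88 (27 codons), frame -2 5–34 (10 codons). Count = 2.

2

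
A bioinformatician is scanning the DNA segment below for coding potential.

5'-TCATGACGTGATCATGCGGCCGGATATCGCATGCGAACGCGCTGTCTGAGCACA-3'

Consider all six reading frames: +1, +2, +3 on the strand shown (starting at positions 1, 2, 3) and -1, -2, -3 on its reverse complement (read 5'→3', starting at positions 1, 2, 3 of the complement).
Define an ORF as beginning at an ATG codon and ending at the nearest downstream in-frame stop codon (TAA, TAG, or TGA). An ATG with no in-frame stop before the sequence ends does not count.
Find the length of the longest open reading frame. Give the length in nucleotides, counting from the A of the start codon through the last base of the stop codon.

Reverse complement (5'→3'): TGTGCTCAGACAGCGCGTTCGCATGCGATATCCGGCCGCATGATCACGTCATGA
Frame +1: TCA TGA CGT GAT CAT GCG GCC GGA TAT CGC ATG CGA ACG CGC TGT CTG AGC ACA — no ATG→stop ORF.
Frame +2: CAT GAC GTG ATC ATG CGG CCG GAT ATC GCA TGC GAA CGC GCT GTC TGA GCA — ATG at 14, stop TGA at 47 → 36 nt.
Frame +3: ATG ACG TGA TCA TGC GGC CGG ATA TCG CAT GCG AAC GCG CTG TCT GAG CAC — ATG at 3, stop TGA at 9 → 9 nt.
Frame -1: TGT GCT CAG ACA GCG CGT TCG CAT GCG ATA TCC GGC CGC ATG ATC ACG TCA TGA — ATG at 40, stop TGA at 52 → 15 nt.
Frame -2: GTG CTC AGA CAG CGC GTT CGC ATG CGA TAT CCG GCC GCA TGA TCA CGT CAT — ATG at 23, stop TGA at 41 → 21 nt.
Frame -3: TGC TCA GAC AGC GCG TTC GCA TGC GAT ATC CGG CCG CAT GAT CAC GTC ATG — no ATG→stop ORF.
Longest: frame +2, positions 14–49, 36 nt = 12 codons = 11 aa. → 36 nucleotides.

36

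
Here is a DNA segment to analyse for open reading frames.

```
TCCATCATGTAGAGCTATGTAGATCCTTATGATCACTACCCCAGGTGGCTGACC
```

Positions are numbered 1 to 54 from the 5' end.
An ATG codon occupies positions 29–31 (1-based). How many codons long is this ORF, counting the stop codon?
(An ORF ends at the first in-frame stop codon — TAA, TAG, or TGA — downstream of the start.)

8

Codons from position 29: ATG (29–31), ATC (32–34), ACT (35–37), ACC (38–40), CCA (41–43), GGT (44–46), GGC (47–49), TGA (50–52).
TGA is the first in-frame stop; that's 8 codons including the stop.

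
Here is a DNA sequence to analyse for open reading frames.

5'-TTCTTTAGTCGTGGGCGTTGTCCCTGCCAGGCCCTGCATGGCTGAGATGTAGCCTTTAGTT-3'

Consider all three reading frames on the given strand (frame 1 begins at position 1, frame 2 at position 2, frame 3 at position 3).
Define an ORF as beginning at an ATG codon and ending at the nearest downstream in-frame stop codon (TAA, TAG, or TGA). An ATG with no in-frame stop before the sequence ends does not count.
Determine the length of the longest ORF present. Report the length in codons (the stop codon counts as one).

Frame 1: TTC TTT AGT CGT GGG CGT TGT CCC TGC CAG GCC CTG CAT GGC TGA GAT GTA GCC TTT AGT — no ATG→stop ORF.
Frame 2: TCT TTA GTC GTG GGC GTT GTC CCT GCC AGG CCC TGC ATG GCT GAG ATG TAG CCT TTA GTT — ATG at 38, stop TAG at 50 → 15 nt; ATG at 47, stop TAG at 50 → 6 nt.
Frame 3: CTT TAG TCG TGG GCG TTG TCC CTG CCA GGC CCT GCA TGG CTG AGA TGT AGC CTT TAG — no ATG→stop ORF.
Longest: frame 2, positions 38–52, 15 nt = 5 codons = 4 aa. → 5 codons.

5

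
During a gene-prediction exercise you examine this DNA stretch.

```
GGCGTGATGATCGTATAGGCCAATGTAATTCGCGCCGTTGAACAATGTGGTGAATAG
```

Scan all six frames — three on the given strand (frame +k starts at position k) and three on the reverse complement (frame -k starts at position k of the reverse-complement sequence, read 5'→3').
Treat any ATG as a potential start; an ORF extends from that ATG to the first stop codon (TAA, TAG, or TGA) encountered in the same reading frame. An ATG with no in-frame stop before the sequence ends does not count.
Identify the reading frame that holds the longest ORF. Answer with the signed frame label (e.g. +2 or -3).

Reverse complement (5'→3'): CTATTCACCACATTGTTCAACGGCGCGAATTACATTGGCCTATACGATCATCACGCC
Frame +1: GGC GTG ATG ATC GTA TAG GCC AAT GTA ATT CGC GCC GTT GAA CAA TGT GGT GAA TAG — ATG at 7, stop TAG at 16 → 12 nt.
Frame +2: GCG TGA TGA TCG TAT AGG CCA ATG TAA TTC GCG CCG TTG AAC AAT GTG GTG AAT — ATG at 23, stop TAA at 26 → 6 nt.
Frame +3: CGT GAT GAT CGT ATA GGC CAA TGT AAT TCG CGC CGT TGA ACA ATG TGG TGA ATA — ATG at 45, stop TGA at 51 → 9 nt.
Frame -1: CTA TTC ACC ACA TTG TTC AAC GGC GCG AAT TAC ATT GGC CTA TAC GAT CAT CAC GCC — no ATG→stop ORF.
Frame -2: TAT TCA CCA CAT TGT TCA ACG GCG CGA ATT ACA TTG GCC TAT ACG ATC ATC ACG — no ATG→stop ORF.
Frame -3: ATT CAC CAC ATT GTT CAA CGG CGC GAA TTA CAT TGG CCT ATA CGA TCA TCA CGC — no ATG→stop ORF.
Longest ORF is 12 nt in frame +1 (positions 7–18).

+1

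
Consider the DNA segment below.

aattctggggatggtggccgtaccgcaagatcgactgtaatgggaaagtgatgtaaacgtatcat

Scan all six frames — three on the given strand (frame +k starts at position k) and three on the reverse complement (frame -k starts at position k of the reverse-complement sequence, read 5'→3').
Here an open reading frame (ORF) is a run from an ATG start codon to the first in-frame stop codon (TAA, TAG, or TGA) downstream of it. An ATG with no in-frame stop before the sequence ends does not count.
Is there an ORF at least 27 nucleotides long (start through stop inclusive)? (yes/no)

yes

Reverse complement (5'→3'): ATGATACGTTTACATCACTTTCCCATTACAGTCGATCTTGCGGTACGGCCACCATCCCCAGAATT
Frame +1: AAT TCT GGG GAT GGT GGC CGT ACC GCA AGA TCG ACT GTA ATG GGA AAG TGA TGT AAA CGT ATC — ATG at 40, stop TGA at 49 → 12 nt.
Frame +2: ATT CTG GGG ATG GTG GCC GTA CCG CAA GAT CGA CTG TAA TGG GAA AGT GAT GTA AAC GTA TCA — ATG at 11, stop TAA at 38 → 30 nt.
Frame +3: TTC TGG GGA TGG TGG CCG TAC CGC AAG ATC GAC TGT AAT GGG AAA GTG ATG TAA ACG TAT CAT — ATG at 51, stop TAA at 54 → 6 nt.
Frame -1: ATG ATA CGT TTA CAT CAC TTT CCC ATT ACA GTC GAT CTT GCG GTA CGG CCA CCA TCC CCA GAA — no ATG→stop ORF.
Frame -2: TGA TAC GTT TAC ATC ACT TTC CCA TTA CAG TCG ATC TTG CGG TAC GGC CAC CAT CCC CAG AAT — no ATG→stop ORF.
Frame -3: GAT ACG TTT ACA TCA CTT TCC CAT TAC AGT CGA TCT TGC GGT ACG GCC ACC ATC CCC AGA ATT — no ATG→stop ORF.
Frame +2 has an ORF of 30 nucleotides (positions 11–40) ≥ 27, so yes.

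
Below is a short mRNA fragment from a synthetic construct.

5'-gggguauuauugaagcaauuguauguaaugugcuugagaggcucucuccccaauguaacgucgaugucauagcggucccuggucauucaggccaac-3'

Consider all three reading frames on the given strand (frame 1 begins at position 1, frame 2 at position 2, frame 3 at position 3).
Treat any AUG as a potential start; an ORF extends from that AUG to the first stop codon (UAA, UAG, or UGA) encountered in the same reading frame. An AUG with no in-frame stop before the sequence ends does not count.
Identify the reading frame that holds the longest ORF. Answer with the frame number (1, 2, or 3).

Frame 1: GGG GUA UUA UUG AAG CAA UUG UAU GUA AUG UGC UUG AGA GGC UCU CUC CCC AAU GUA ACG UCG AUG UCA UAG CGG UCC CUG GUC AUU CAG GCC AAC — AUG at 28, stop UAG at 70 → 45 nt; AUG at 64, stop UAG at 70 → 9 nt.
Frame 2: GGG UAU UAU UGA AGC AAU UGU AUG UAA UGU GCU UGA GAG GCU CUC UCC CCA AUG UAA CGU CGA UGU CAU AGC GGU CCC UGG UCA UUC AGG CCA — AUG at 23, stop UAA at 26 → 6 nt; AUG at 53, stop UAA at 56 → 6 nt.
Frame 3: GGU AUU AUU GAA GCA AUU GUA UGU AAU GUG CUU GAG AGG CUC UCU CCC CAA UGU AAC GUC GAU GUC AUA GCG GUC CCU GGU CAU UCA GGC CAA — no AUG→stop ORF.
Longest ORF is 45 nt in frame 1 (positions 28–72).

1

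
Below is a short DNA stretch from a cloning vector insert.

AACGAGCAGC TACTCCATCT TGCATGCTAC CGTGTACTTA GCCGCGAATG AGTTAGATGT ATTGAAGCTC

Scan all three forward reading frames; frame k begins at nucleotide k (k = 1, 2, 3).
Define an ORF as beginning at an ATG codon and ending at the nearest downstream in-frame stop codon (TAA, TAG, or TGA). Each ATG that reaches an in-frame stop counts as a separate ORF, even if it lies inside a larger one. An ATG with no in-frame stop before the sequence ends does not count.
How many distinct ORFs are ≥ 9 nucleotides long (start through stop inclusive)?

3

Frame 1: AAC GAG CAG CTA CTC CAT CTT GCA TGC TAC CGT GTA CTT AGC CGC GAA TGA GTT AGA TGT ATT GAA GCT — no ATG→stop ORF.
Frame 2: ACG AGC AGC TAC TCC ATC TTG CAT GCT ACC GTG TAC TTA GCC GCG AAT GAG TTA GAT GTA TTG AAG CTC — no ATG→stop ORF.
Frame 3: CGA GCA GCT ACT CCA TCT TGC ATG CTA CCG TGT ACT TAG CCG CGA ATG AGT TAG ATG TAT TGA AGC — ATG at 24, stop TAG at 39 → 18 nt; ATG at 48, stop TAG at 54 → 9 nt; ATG at 57, stop TGA at 63 → 9 nt.
ORFs ≥ 9 nucleotides: frame 3 24–41 (18 nucleotides), frame 3 48–56 (9 nucleotides), frame 3 57–65 (9 nucleotides). Count = 3.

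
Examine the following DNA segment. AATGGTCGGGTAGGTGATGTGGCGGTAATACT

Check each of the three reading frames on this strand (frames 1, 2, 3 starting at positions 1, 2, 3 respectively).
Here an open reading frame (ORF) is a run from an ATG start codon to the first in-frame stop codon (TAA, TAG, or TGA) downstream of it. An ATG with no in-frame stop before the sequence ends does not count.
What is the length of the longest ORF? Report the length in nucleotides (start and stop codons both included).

12

Frame 1: AAT GGT CGG GTA GGT GAT GTG GCG GTA ATA — no ATG→stop ORF.
Frame 2: ATG GTC GGG TAG GTG ATG TGG CGG TAA TAC — ATG at 2, stop TAG at 11 → 12 nt; ATG at 17, stop TAA at 26 → 12 nt.
Frame 3: TGG TCG GGT AGG TGA TGT GGC GGT AAT ACT — no ATG→stop ORF.
Longest: frame 2, positions 2–13, 12 nt = 4 codons = 3 aa. → 12 nucleotides.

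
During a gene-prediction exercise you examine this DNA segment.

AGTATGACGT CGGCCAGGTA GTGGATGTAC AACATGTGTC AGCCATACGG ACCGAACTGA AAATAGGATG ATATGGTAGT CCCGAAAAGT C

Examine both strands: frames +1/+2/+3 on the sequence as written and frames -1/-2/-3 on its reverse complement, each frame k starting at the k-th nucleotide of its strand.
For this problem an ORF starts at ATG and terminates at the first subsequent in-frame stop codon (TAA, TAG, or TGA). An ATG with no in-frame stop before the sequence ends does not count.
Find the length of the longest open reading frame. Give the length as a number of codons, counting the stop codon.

Reverse complement (5'→3'): GACTTTTCGGGACTACCATATCATCCTATTTTCAGTTCGGTCCGTATGGCTGACACATGTTGTACATCCACTACCTGGCCGACGTCATACT
Frame +1: AGT ATG ACG TCG GCC AGG TAG TGG ATG TAC AAC ATG TGT CAG CCA TAC GGA CCG AAC TGA AAA TAG GAT GAT ATG GTA GTC CCG AAA AGT — ATG at 4, stop TAG at 19 → 18 nt; ATG at 25, stop TGA at 58 → 36 nt; ATG at 34, stop TGA at 58 → 27 nt.
Frame +2: GTA TGA CGT CGG CCA GGT AGT GGA TGT ACA ACA TGT GTC AGC CAT ACG GAC CGA ACT GAA AAT AGG ATG ATA TGG TAG TCC CGA AAA GTC — ATG at 68, stop TAG at 77 → 12 nt.
Frame +3: TAT GAC GTC GGC CAG GTA GTG GAT GTA CAA CAT GTG TCA GCC ATA CGG ACC GAA CTG AAA ATA GGA TGA TAT GGT AGT CCC GAA AAG — no ATG→stop ORF.
Frame -1: GAC TTT TCG GGA CTA CCA TAT CAT CCT ATT TTC AGT TCG GTC CGT ATG GCT GAC ACA TGT TGT ACA TCC ACT ACC TGG CCG ACG TCA TAC — no ATG→stop ORF.
Frame -2: ACT TTT CGG GAC TAC CAT ATC ATC CTA TTT TCA GTT CGG TCC GTA TGG CTG ACA CAT GTT GTA CAT CCA CTA CCT GGC CGA CGT CAT ACT — no ATG→stop ORF.
Frame -3: CTT TTC GGG ACT ACC ATA TCA TCC TAT TTT CAG TTC GGT CCG TAT GGC TGA CAC ATG TTG TAC ATC CAC TAC CTG GCC GAC GTC ATA — no ATG→stop ORF.
Longest: frame +1, positions 25–60, 36 nt = 12 codons = 11 aa. → 12 codons.

12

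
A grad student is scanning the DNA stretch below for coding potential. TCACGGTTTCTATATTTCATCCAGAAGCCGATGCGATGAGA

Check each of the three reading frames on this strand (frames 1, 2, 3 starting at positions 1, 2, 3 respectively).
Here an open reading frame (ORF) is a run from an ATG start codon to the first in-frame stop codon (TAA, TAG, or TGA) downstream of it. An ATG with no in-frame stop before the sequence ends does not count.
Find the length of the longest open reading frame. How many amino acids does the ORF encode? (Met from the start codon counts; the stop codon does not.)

Frame 1: TCA CGG TTT CTA TAT TTC ATC CAG AAG CCG ATG CGA TGA — ATG at 31, stop TGA at 37 → 9 nt.
Frame 2: CAC GGT TTC TAT ATT TCA TCC AGA AGC CGA TGC GAT GAG — no ATG→stop ORF.
Frame 3: ACG GTT TCT ATA TTT CAT CCA GAA GCC GAT GCG ATG AGA — no ATG→stop ORF.
Longest: frame 1, positions 31–39, 9 nt = 3 codons = 2 aa. → 2 amino acids.

2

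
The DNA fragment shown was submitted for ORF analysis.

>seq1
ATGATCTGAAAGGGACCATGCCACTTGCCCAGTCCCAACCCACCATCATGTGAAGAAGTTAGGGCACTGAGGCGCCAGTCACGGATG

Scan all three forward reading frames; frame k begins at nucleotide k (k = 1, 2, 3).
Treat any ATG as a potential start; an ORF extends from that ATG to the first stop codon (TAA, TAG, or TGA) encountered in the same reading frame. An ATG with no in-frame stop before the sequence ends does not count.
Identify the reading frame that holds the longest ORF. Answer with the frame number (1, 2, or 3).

3

Frame 1: ATG ATC TGA AAG GGA CCA TGC CAC TTG CCC AGT CCC AAC CCA CCA TCA TGT GAA GAA GTT AGG GCA CTG AGG CGC CAG TCA CGG ATG — ATG at 1, stop TGA at 7 → 9 nt.
Frame 2: TGA TCT GAA AGG GAC CAT GCC ACT TGC CCA GTC CCA ACC CAC CAT CAT GTG AAG AAG TTA GGG CAC TGA GGC GCC AGT CAC GGA — no ATG→stop ORF.
Frame 3: GAT CTG AAA GGG ACC ATG CCA CTT GCC CAG TCC CAA CCC ACC ATC ATG TGA AGA AGT TAG GGC ACT GAG GCG CCA GTC ACG GAT — ATG at 18, stop TGA at 51 → 36 nt; ATG at 48, stop TGA at 51 → 6 nt.
Longest ORF is 36 nt in frame 3 (positions 18–53).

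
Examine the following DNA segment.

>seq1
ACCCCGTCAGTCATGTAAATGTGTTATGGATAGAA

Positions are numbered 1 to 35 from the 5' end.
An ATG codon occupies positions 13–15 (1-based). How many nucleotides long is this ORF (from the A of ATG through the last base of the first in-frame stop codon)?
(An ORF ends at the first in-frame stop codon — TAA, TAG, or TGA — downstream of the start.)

Codons from position 13: ATG (13–15), TAA (16–18).
TAA is the first in-frame stop; ORF spans 13–18, 6 nucleotides.

6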